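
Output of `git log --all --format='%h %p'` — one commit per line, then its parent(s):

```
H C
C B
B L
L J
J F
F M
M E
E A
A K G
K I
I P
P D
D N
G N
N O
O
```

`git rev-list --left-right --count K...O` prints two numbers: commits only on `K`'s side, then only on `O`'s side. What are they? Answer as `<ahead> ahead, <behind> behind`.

Reachable from K: {D, I, K, N, O, P}.
Reachable from O: {O}.
Only in K's history (ahead): {D, I, K, N, P} — 5.
Only in O's history (behind): {} — 0.

5 ahead, 0 behind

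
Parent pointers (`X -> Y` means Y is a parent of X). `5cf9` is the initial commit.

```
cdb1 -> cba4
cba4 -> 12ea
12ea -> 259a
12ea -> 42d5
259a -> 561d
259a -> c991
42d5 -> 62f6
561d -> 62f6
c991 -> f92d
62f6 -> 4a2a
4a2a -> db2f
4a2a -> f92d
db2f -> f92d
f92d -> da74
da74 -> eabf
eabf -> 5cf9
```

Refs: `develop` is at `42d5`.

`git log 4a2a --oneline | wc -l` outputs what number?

Walking parent pointers from 4a2a: reachable set = {4a2a, 5cf9, da74, db2f, eabf, f92d}.
That is 6 commits.

6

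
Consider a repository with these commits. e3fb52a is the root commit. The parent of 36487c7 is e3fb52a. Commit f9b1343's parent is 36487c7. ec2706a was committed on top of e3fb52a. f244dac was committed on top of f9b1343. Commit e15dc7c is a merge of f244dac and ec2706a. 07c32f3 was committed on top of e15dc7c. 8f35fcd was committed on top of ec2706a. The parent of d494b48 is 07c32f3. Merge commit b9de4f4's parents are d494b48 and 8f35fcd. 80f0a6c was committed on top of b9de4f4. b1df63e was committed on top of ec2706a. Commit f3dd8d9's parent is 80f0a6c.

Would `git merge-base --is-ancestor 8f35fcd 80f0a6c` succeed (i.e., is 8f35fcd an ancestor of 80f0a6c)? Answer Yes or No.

Ancestors of 80f0a6c (commits reachable by following parents): {07c32f3, 36487c7, 80f0a6c, 8f35fcd, b9de4f4, d494b48, e15dc7c, e3fb52a, ec2706a, f244dac, f9b1343}.
8f35fcd is in that set, so it is an ancestor of 80f0a6c.

Yes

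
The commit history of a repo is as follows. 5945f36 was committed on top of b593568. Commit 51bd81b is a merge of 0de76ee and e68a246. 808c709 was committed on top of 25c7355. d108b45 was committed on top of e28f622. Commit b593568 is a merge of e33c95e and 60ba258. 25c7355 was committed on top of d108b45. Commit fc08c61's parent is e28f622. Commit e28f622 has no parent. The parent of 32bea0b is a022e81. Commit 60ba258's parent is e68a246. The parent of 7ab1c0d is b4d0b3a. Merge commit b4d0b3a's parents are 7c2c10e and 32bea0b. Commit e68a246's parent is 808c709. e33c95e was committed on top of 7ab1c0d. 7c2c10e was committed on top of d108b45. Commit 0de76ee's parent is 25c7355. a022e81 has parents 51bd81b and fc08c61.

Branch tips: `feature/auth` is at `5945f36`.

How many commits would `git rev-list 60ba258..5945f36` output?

11

Reachable from 5945f36: {0de76ee, 25c7355, 32bea0b, 51bd81b, 5945f36, 60ba258, 7ab1c0d, 7c2c10e, 808c709, a022e81, b4d0b3a, b593568, d108b45, e28f622, e33c95e, e68a246, fc08c61}.
Reachable from 60ba258: {25c7355, 60ba258, 808c709, d108b45, e28f622, e68a246}.
In 5945f36's history but not 60ba258's: {0de76ee, 32bea0b, 51bd81b, 5945f36, 7ab1c0d, 7c2c10e, a022e81, b4d0b3a, b593568, e33c95e, fc08c61} — 11 commits.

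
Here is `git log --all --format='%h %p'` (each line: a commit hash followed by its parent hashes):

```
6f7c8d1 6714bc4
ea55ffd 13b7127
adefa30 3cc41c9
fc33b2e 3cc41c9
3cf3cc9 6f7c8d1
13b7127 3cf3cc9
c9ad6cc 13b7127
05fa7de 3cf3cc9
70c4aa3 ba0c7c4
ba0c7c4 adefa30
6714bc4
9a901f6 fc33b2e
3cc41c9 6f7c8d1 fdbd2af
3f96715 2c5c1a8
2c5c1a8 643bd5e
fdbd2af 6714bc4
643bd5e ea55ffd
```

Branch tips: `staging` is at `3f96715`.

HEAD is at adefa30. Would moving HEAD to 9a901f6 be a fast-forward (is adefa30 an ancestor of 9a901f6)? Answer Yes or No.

No

A fast-forward from adefa30 to 9a901f6 is possible iff adefa30 is an ancestor of 9a901f6.
Ancestors of 9a901f6: {3cc41c9, 6714bc4, 6f7c8d1, 9a901f6, fc33b2e, fdbd2af}.
adefa30 is not among them, so fast-forward is not possible.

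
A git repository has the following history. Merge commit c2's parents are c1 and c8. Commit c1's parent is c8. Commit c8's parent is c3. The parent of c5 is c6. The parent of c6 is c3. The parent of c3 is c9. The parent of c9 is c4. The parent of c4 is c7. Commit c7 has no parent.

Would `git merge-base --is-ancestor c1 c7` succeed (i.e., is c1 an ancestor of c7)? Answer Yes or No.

No

Ancestors of c7: {c7}.
c1 is not in that set, so it is not an ancestor of c7.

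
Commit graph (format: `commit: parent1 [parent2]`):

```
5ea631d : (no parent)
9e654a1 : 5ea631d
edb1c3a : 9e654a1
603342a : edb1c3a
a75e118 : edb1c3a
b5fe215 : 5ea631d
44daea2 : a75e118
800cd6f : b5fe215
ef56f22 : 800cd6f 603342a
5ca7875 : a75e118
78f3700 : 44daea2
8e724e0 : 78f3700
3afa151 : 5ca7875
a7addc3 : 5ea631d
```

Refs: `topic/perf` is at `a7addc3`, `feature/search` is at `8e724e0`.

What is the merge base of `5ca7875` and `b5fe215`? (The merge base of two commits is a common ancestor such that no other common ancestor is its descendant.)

Ancestors of 5ca7875: {5ca7875, 5ea631d, 9e654a1, a75e118, edb1c3a}.
Ancestors of b5fe215: {5ea631d, b5fe215}.
Common ancestors: {5ea631d}.
The only common ancestor is 5ea631d, so it is the merge base.

5ea631d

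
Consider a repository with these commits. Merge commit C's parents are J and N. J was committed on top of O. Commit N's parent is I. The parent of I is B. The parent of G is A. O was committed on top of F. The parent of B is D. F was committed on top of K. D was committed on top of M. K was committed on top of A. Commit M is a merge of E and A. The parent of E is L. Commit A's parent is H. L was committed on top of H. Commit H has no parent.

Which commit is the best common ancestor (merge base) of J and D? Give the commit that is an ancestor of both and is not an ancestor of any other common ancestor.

A

Ancestors of J: {A, F, H, J, K, O}.
Ancestors of D: {A, D, E, H, L, M}.
Common ancestors: {A, H}.
Among these, A is not an ancestor of any other common ancestor — it is the merge base.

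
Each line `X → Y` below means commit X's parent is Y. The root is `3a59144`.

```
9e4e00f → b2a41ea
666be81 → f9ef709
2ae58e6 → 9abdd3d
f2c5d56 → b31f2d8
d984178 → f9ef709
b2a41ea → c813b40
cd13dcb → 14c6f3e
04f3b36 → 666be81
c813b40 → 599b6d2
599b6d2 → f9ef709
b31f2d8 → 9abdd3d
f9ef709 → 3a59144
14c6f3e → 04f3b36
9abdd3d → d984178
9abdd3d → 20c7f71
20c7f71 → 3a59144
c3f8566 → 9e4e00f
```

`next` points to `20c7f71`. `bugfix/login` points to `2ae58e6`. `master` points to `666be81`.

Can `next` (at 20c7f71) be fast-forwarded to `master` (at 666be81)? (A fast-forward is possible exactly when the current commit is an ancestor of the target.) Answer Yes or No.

A fast-forward from 20c7f71 to 666be81 is possible iff 20c7f71 is an ancestor of 666be81.
Ancestors of 666be81: {3a59144, 666be81, f9ef709}.
20c7f71 is not among them, so fast-forward is not possible.

No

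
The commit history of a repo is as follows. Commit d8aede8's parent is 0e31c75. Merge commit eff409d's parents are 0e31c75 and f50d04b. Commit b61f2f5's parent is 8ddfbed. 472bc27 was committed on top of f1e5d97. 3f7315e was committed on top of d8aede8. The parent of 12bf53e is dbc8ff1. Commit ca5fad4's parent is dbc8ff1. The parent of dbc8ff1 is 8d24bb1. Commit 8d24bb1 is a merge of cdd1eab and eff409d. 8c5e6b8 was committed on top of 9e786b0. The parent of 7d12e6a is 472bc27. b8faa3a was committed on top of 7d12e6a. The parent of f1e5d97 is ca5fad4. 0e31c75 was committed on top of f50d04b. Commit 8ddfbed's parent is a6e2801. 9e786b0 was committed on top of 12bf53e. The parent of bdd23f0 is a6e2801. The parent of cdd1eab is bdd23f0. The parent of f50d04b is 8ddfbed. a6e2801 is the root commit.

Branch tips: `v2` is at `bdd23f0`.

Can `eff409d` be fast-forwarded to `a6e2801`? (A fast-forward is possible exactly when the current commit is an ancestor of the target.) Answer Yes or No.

No

A fast-forward from eff409d to a6e2801 is possible iff eff409d is an ancestor of a6e2801.
Ancestors of a6e2801: {a6e2801}.
eff409d is not among them, so fast-forward is not possible.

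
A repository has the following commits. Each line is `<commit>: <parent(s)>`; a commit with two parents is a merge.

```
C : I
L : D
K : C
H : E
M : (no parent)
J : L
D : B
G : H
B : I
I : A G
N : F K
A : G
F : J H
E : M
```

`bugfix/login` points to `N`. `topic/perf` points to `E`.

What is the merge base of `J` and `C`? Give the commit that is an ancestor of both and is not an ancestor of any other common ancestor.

I

Ancestors of J: {A, B, D, E, G, H, I, J, L, M}.
Ancestors of C: {A, C, E, G, H, I, M}.
Common ancestors: {A, E, G, H, I, M}.
Among these, I is not an ancestor of any other common ancestor — it is the merge base.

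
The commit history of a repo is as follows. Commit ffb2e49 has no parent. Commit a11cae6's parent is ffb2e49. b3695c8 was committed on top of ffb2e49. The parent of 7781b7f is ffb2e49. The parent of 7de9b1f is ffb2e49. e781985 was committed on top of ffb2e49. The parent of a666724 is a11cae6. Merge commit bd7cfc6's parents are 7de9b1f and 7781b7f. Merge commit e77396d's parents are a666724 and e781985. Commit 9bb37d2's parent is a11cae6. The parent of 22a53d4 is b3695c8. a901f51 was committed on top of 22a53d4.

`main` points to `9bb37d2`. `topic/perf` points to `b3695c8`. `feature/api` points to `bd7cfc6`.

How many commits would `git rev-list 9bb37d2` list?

3

Walking parent pointers from 9bb37d2: reachable set = {9bb37d2, a11cae6, ffb2e49}.
That is 3 commits.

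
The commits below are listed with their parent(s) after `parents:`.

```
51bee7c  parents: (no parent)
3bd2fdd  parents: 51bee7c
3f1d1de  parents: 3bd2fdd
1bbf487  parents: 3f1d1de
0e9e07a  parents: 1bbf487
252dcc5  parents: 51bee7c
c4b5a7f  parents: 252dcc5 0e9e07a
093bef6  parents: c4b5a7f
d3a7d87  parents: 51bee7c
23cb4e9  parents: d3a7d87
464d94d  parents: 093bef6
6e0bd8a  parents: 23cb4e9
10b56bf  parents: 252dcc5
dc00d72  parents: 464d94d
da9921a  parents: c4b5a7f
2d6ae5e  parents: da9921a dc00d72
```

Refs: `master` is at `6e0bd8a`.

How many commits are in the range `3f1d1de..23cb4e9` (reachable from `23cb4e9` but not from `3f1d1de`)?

Reachable from 23cb4e9: {23cb4e9, 51bee7c, d3a7d87}.
Reachable from 3f1d1de: {3bd2fdd, 3f1d1de, 51bee7c}.
In 23cb4e9's history but not 3f1d1de's: {23cb4e9, d3a7d87} — 2 commits.

2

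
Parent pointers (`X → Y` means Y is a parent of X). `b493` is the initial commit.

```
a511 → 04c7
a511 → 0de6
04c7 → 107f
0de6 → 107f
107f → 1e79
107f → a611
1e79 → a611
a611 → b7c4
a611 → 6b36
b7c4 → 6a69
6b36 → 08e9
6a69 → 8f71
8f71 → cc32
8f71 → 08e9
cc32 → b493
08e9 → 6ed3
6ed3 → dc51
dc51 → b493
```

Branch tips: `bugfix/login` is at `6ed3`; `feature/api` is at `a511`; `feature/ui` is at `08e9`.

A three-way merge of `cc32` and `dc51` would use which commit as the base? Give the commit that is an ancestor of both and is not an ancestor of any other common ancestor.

Ancestors of cc32: {b493, cc32}.
Ancestors of dc51: {b493, dc51}.
Common ancestors: {b493}.
The only common ancestor is b493, so it is the merge base.

b493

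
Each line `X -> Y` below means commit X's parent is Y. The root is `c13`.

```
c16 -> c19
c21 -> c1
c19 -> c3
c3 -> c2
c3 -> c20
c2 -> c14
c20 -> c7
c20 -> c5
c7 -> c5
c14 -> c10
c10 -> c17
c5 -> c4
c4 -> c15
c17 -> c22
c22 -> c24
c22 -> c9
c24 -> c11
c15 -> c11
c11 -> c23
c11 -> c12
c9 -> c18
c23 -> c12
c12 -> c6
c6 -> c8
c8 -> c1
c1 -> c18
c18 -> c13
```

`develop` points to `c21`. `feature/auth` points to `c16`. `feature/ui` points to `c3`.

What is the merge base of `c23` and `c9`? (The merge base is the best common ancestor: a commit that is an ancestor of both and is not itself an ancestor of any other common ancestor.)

Ancestors of c23: {c1, c12, c13, c18, c23, c6, c8}.
Ancestors of c9: {c13, c18, c9}.
Common ancestors: {c13, c18}.
Among these, c18 is not an ancestor of any other common ancestor — it is the merge base.

c18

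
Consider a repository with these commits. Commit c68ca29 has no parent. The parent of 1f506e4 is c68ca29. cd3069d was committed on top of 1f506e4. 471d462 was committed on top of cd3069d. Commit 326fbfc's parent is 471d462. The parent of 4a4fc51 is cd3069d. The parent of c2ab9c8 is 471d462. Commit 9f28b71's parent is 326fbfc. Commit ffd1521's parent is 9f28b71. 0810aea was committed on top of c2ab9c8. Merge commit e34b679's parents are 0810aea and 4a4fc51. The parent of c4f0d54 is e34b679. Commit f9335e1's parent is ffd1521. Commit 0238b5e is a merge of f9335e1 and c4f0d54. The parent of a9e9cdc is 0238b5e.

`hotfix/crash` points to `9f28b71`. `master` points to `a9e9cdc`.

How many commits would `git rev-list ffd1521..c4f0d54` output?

5

Reachable from c4f0d54: {0810aea, 1f506e4, 471d462, 4a4fc51, c2ab9c8, c4f0d54, c68ca29, cd3069d, e34b679}.
Reachable from ffd1521: {1f506e4, 326fbfc, 471d462, 9f28b71, c68ca29, cd3069d, ffd1521}.
In c4f0d54's history but not ffd1521's: {0810aea, 4a4fc51, c2ab9c8, c4f0d54, e34b679} — 5 commits.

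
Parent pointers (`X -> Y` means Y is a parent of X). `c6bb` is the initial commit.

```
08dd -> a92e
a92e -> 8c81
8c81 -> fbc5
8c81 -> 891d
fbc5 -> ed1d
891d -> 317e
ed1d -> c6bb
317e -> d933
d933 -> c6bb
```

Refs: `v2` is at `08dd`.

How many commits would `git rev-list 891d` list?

4

Walking parent pointers from 891d: reachable set = {317e, 891d, c6bb, d933}.
That is 4 commits.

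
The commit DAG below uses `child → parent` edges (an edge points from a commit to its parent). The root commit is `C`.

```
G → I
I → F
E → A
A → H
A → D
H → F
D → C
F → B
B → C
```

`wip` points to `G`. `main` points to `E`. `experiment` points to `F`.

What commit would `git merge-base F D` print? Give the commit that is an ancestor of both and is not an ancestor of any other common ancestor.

Ancestors of F: {B, C, F}.
Ancestors of D: {C, D}.
Common ancestors: {C}.
The only common ancestor is C, so it is the merge base.

C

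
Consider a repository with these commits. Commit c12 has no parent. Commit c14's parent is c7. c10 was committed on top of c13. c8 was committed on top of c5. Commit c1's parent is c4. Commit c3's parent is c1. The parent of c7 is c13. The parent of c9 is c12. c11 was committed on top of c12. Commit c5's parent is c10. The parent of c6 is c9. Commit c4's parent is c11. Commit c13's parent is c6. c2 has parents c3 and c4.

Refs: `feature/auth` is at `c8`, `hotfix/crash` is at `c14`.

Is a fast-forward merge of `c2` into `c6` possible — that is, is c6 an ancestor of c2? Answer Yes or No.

No

A fast-forward from c6 to c2 is possible iff c6 is an ancestor of c2.
Ancestors of c2: {c1, c11, c12, c2, c3, c4}.
c6 is not among them, so fast-forward is not possible.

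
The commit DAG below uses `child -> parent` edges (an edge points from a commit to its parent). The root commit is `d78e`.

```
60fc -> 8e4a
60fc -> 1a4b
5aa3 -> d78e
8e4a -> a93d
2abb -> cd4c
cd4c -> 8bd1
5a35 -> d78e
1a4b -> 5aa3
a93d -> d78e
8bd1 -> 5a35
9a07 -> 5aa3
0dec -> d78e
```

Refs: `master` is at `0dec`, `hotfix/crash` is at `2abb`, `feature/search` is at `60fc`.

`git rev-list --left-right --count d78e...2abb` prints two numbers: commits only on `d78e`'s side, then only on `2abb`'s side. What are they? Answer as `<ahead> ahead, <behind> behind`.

0 ahead, 4 behind

Reachable from d78e: {d78e}.
Reachable from 2abb: {2abb, 5a35, 8bd1, cd4c, d78e}.
Only in d78e's history (ahead): {} — 0.
Only in 2abb's history (behind): {2abb, 5a35, 8bd1, cd4c} — 4.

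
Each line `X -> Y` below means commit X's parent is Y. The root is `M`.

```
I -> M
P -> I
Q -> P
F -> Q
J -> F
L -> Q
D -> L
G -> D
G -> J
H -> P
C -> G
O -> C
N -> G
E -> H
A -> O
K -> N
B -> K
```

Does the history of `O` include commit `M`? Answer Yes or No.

Ancestors of O (commits reachable by following parents): {C, D, F, G, I, J, L, M, O, P, Q}.
M is in that set, so it is an ancestor of O.

Yes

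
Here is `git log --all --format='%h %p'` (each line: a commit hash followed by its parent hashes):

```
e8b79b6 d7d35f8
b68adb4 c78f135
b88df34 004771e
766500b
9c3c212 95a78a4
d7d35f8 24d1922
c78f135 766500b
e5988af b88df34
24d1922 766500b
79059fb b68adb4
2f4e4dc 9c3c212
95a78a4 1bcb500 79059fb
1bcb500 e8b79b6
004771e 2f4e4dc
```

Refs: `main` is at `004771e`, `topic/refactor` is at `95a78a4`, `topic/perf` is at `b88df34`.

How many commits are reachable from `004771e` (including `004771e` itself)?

Walking parent pointers from 004771e: reachable set = {004771e, 1bcb500, 24d1922, 2f4e4dc, 766500b, 79059fb, 95a78a4, 9c3c212, b68adb4, c78f135, d7d35f8, e8b79b6}.
That is 12 commits.

12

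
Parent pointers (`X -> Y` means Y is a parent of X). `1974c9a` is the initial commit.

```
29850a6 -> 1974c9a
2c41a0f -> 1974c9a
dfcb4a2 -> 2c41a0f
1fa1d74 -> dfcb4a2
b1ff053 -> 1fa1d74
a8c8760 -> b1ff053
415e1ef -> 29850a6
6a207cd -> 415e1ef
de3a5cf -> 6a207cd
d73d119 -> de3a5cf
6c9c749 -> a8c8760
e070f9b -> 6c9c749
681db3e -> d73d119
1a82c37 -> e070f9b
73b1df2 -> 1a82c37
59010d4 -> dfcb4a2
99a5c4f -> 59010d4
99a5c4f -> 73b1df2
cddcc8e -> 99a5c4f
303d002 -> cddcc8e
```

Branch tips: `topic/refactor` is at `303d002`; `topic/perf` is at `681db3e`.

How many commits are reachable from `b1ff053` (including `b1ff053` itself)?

Walking parent pointers from b1ff053: reachable set = {1974c9a, 1fa1d74, 2c41a0f, b1ff053, dfcb4a2}.
That is 5 commits.

5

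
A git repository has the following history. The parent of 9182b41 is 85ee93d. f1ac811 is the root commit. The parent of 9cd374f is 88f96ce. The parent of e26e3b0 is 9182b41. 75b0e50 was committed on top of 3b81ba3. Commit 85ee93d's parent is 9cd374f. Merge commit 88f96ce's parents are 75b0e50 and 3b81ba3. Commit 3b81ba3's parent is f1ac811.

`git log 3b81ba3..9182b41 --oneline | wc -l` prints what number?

Reachable from 9182b41: {3b81ba3, 75b0e50, 85ee93d, 88f96ce, 9182b41, 9cd374f, f1ac811}.
Reachable from 3b81ba3: {3b81ba3, f1ac811}.
In 9182b41's history but not 3b81ba3's: {75b0e50, 85ee93d, 88f96ce, 9182b41, 9cd374f} — 5 commits.

5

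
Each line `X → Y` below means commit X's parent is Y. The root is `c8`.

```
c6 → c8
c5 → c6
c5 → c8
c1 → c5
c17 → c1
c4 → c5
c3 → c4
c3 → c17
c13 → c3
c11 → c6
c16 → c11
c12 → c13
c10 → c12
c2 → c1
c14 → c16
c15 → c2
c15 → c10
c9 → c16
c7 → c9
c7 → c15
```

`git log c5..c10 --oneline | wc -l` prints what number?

Reachable from c10: {c1, c10, c12, c13, c17, c3, c4, c5, c6, c8}.
Reachable from c5: {c5, c6, c8}.
In c10's history but not c5's: {c1, c10, c12, c13, c17, c3, c4} — 7 commits.

7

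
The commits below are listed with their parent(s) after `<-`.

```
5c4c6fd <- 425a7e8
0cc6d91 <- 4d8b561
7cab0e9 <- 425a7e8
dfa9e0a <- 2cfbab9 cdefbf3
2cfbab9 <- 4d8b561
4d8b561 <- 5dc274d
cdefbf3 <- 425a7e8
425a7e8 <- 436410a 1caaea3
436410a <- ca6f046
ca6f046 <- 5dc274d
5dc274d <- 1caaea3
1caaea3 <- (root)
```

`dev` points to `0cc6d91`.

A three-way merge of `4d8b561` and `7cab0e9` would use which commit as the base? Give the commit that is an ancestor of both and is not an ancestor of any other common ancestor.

5dc274d

Ancestors of 4d8b561: {1caaea3, 4d8b561, 5dc274d}.
Ancestors of 7cab0e9: {1caaea3, 425a7e8, 436410a, 5dc274d, 7cab0e9, ca6f046}.
Common ancestors: {1caaea3, 5dc274d}.
Among these, 5dc274d is not an ancestor of any other common ancestor — it is the merge base.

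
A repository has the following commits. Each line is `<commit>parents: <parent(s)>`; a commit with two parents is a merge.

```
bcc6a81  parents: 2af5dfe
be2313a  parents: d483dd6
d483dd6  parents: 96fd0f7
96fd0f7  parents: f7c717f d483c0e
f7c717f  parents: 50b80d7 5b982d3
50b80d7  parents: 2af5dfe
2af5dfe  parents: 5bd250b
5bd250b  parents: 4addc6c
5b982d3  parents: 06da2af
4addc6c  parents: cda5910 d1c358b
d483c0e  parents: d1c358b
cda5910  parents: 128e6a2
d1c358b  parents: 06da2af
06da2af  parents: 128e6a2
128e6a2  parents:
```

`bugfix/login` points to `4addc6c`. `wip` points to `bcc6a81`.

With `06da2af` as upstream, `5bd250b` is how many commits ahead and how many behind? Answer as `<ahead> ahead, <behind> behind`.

4 ahead, 0 behind

Reachable from 5bd250b: {06da2af, 128e6a2, 4addc6c, 5bd250b, cda5910, d1c358b}.
Reachable from 06da2af: {06da2af, 128e6a2}.
Only in 5bd250b's history (ahead): {4addc6c, 5bd250b, cda5910, d1c358b} — 4.
Only in 06da2af's history (behind): {} — 0.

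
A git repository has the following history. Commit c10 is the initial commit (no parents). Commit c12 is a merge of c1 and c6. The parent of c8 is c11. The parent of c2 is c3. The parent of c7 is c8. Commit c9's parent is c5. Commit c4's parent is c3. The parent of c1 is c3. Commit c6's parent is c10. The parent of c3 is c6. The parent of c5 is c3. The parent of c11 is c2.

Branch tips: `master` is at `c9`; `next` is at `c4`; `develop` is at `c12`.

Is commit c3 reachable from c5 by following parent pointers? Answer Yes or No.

Yes

Ancestors of c5 (commits reachable by following parents): {c10, c3, c5, c6}.
c3 is in that set, so it is an ancestor of c5.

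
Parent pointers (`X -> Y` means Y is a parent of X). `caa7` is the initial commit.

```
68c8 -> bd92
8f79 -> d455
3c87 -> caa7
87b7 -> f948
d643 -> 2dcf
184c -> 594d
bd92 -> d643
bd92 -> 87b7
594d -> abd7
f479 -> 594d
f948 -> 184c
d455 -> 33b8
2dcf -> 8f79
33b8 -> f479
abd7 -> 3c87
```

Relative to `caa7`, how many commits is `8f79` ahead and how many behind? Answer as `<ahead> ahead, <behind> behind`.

Reachable from 8f79: {33b8, 3c87, 594d, 8f79, abd7, caa7, d455, f479}.
Reachable from caa7: {caa7}.
Only in 8f79's history (ahead): {33b8, 3c87, 594d, 8f79, abd7, d455, f479} — 7.
Only in caa7's history (behind): {} — 0.

7 ahead, 0 behind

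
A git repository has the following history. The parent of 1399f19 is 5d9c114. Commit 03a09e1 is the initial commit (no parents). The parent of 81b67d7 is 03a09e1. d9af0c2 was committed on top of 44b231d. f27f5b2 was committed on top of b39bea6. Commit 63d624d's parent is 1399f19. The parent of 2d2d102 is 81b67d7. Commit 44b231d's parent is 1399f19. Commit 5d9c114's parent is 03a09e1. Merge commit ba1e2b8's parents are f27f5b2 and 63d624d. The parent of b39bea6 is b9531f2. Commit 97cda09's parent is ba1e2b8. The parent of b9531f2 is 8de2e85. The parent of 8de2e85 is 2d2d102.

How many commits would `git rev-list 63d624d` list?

Walking parent pointers from 63d624d: reachable set = {03a09e1, 1399f19, 5d9c114, 63d624d}.
That is 4 commits.

4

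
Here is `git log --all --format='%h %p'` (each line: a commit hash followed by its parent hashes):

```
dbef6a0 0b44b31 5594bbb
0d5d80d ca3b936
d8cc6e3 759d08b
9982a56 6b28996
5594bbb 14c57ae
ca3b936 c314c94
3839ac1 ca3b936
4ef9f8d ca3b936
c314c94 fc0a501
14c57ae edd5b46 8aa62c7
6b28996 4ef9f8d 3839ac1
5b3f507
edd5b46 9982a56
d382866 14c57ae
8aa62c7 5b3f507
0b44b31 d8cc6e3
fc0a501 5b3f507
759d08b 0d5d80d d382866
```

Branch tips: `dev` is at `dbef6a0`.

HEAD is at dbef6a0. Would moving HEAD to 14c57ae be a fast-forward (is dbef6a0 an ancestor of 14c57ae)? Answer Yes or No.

No

A fast-forward from dbef6a0 to 14c57ae is possible iff dbef6a0 is an ancestor of 14c57ae.
Ancestors of 14c57ae: {14c57ae, 3839ac1, 4ef9f8d, 5b3f507, 6b28996, 8aa62c7, 9982a56, c314c94, ca3b936, edd5b46, fc0a501}.
dbef6a0 is not among them, so fast-forward is not possible.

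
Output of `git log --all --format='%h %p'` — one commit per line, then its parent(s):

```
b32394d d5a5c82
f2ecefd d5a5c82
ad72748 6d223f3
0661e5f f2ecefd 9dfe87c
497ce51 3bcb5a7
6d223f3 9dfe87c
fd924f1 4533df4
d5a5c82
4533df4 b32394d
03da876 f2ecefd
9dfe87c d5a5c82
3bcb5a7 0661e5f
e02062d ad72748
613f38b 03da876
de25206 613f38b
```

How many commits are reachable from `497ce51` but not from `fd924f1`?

5

Reachable from 497ce51: {0661e5f, 3bcb5a7, 497ce51, 9dfe87c, d5a5c82, f2ecefd}.
Reachable from fd924f1: {4533df4, b32394d, d5a5c82, fd924f1}.
In 497ce51's history but not fd924f1's: {0661e5f, 3bcb5a7, 497ce51, 9dfe87c, f2ecefd} — 5 commits.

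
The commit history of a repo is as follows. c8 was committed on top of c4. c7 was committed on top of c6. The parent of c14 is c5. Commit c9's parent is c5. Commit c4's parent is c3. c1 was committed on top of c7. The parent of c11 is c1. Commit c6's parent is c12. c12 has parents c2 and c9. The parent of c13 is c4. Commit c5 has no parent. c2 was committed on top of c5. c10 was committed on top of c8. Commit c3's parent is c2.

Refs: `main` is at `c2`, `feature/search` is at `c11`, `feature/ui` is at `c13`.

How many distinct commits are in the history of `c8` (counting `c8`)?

Walking parent pointers from c8: reachable set = {c2, c3, c4, c5, c8}.
That is 5 commits.

5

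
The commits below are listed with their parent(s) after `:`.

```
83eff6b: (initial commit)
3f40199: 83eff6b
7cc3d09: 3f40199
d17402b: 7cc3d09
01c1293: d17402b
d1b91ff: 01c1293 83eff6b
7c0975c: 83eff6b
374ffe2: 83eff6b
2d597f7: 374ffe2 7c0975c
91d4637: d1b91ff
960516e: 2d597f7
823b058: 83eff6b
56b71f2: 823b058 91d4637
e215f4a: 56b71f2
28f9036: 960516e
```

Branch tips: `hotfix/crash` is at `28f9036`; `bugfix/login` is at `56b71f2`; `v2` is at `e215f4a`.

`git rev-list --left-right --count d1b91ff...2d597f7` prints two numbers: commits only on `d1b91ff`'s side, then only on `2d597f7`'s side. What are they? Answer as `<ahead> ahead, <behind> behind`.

Reachable from d1b91ff: {01c1293, 3f40199, 7cc3d09, 83eff6b, d17402b, d1b91ff}.
Reachable from 2d597f7: {2d597f7, 374ffe2, 7c0975c, 83eff6b}.
Only in d1b91ff's history (ahead): {01c1293, 3f40199, 7cc3d09, d17402b, d1b91ff} — 5.
Only in 2d597f7's history (behind): {2d597f7, 374ffe2, 7c0975c} — 3.

5 ahead, 3 behind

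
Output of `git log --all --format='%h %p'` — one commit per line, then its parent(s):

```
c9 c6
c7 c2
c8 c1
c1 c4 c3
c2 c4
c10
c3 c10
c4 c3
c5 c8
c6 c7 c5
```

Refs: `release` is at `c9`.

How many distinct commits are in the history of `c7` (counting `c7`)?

Walking parent pointers from c7: reachable set = {c10, c2, c3, c4, c7}.
That is 5 commits.

5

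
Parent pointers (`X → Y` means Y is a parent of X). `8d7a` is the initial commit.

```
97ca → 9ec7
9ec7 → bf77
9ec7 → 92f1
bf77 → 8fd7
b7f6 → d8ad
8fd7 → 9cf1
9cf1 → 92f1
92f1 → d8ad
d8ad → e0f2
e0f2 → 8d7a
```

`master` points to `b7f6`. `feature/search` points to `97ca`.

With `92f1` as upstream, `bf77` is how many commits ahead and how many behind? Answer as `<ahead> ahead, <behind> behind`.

Reachable from bf77: {8d7a, 8fd7, 92f1, 9cf1, bf77, d8ad, e0f2}.
Reachable from 92f1: {8d7a, 92f1, d8ad, e0f2}.
Only in bf77's history (ahead): {8fd7, 9cf1, bf77} — 3.
Only in 92f1's history (behind): {} — 0.

3 ahead, 0 behind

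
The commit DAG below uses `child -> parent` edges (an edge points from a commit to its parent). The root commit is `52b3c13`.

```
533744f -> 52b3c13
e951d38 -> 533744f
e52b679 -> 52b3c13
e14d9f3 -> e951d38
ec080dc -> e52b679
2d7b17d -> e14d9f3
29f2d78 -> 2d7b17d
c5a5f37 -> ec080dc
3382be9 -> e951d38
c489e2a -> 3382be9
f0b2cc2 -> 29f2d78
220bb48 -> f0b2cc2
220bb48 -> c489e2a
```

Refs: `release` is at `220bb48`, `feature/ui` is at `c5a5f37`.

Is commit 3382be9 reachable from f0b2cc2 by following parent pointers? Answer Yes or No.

No

Ancestors of f0b2cc2: {29f2d78, 2d7b17d, 52b3c13, 533744f, e14d9f3, e951d38, f0b2cc2}.
3382be9 is not in that set, so it is not an ancestor of f0b2cc2.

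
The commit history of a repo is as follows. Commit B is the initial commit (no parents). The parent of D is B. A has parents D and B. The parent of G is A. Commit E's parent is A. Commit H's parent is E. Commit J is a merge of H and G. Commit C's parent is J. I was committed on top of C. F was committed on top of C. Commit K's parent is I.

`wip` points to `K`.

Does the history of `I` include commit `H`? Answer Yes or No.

Ancestors of I (commits reachable by following parents): {A, B, C, D, E, G, H, I, J}.
H is in that set, so it is an ancestor of I.

Yes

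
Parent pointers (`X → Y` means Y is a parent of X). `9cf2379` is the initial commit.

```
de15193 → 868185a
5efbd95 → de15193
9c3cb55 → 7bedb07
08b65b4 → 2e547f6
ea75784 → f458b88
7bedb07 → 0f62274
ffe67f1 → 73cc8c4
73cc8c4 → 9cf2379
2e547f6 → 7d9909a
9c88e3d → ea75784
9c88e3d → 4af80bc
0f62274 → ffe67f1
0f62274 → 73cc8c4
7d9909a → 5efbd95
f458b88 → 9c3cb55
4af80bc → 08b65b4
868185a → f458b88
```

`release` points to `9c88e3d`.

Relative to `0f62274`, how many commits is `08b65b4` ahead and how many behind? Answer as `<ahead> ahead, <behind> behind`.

Reachable from 08b65b4: {08b65b4, 0f62274, 2e547f6, 5efbd95, 73cc8c4, 7bedb07, 7d9909a, 868185a, 9c3cb55, 9cf2379, de15193, f458b88, ffe67f1}.
Reachable from 0f62274: {0f62274, 73cc8c4, 9cf2379, ffe67f1}.
Only in 08b65b4's history (ahead): {08b65b4, 2e547f6, 5efbd95, 7bedb07, 7d9909a, 868185a, 9c3cb55, de15193, f458b88} — 9.
Only in 0f62274's history (behind): {} — 0.

9 ahead, 0 behind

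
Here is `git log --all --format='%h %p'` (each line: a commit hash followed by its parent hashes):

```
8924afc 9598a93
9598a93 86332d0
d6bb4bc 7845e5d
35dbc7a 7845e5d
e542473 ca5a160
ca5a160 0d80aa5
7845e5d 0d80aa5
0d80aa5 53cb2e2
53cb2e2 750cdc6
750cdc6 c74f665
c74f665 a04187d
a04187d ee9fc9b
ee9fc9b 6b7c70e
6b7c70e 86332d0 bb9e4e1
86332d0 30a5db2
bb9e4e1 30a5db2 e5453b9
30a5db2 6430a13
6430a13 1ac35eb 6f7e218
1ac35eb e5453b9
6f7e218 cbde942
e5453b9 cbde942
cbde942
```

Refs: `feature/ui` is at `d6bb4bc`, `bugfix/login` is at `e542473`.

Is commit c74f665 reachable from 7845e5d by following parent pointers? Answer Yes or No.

Yes

Ancestors of 7845e5d (commits reachable by following parents): {0d80aa5, 1ac35eb, 30a5db2, 53cb2e2, 6430a13, 6b7c70e, 6f7e218, 750cdc6, 7845e5d, 86332d0, a04187d, bb9e4e1, c74f665, cbde942, e5453b9, ee9fc9b}.
c74f665 is in that set, so it is an ancestor of 7845e5d.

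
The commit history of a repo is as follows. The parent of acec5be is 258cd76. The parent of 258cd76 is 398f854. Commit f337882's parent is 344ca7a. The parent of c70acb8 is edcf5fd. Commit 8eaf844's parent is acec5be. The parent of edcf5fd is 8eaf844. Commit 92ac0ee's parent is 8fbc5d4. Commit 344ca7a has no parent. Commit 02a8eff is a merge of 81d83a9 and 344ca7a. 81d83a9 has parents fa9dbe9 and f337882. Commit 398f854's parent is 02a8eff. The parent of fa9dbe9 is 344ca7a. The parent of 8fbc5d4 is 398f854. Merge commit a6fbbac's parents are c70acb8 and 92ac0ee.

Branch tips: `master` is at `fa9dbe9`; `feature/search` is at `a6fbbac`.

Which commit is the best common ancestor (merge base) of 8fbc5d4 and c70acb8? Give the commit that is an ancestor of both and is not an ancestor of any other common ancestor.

Ancestors of 8fbc5d4: {02a8eff, 344ca7a, 398f854, 81d83a9, 8fbc5d4, f337882, fa9dbe9}.
Ancestors of c70acb8: {02a8eff, 258cd76, 344ca7a, 398f854, 81d83a9, 8eaf844, acec5be, c70acb8, edcf5fd, f337882, fa9dbe9}.
Common ancestors: {02a8eff, 344ca7a, 398f854, 81d83a9, f337882, fa9dbe9}.
Among these, 398f854 is not an ancestor of any other common ancestor — it is the merge base.

398f854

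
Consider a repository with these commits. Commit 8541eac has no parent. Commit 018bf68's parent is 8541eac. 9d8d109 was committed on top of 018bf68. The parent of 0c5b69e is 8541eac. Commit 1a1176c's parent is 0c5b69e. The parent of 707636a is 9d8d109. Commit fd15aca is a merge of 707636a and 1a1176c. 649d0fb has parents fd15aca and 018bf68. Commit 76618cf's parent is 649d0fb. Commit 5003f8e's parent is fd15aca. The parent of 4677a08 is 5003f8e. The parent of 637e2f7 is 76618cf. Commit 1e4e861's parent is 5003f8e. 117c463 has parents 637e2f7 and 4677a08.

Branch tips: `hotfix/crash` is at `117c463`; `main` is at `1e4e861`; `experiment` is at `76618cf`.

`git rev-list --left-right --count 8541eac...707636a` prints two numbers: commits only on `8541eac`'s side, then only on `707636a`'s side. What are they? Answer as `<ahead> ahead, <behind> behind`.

0 ahead, 3 behind

Reachable from 8541eac: {8541eac}.
Reachable from 707636a: {018bf68, 707636a, 8541eac, 9d8d109}.
Only in 8541eac's history (ahead): {} — 0.
Only in 707636a's history (behind): {018bf68, 707636a, 9d8d109} — 3.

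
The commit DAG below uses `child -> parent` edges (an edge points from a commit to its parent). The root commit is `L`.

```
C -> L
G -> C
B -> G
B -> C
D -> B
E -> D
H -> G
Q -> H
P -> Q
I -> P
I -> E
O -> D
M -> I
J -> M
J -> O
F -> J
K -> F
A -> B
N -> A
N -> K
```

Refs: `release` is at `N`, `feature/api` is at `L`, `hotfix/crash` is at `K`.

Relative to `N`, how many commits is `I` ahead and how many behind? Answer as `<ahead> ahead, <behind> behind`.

Reachable from I: {B, C, D, E, G, H, I, L, P, Q}.
Reachable from N: {A, B, C, D, E, F, G, H, I, J, K, L, M, N, O, P, Q}.
Only in I's history (ahead): {} — 0.
Only in N's history (behind): {A, F, J, K, M, N, O} — 7.

0 ahead, 7 behind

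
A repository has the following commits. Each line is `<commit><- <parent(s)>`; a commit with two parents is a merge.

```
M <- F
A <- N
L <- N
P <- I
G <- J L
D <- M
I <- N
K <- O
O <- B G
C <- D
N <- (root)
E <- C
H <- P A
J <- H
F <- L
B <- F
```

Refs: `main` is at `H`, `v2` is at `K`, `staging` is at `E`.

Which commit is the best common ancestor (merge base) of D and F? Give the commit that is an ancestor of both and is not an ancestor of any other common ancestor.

Ancestors of D: {D, F, L, M, N}.
Ancestors of F: {F, L, N}.
Common ancestors: {F, L, N}.
Among these, F is not an ancestor of any other common ancestor — it is the merge base.

F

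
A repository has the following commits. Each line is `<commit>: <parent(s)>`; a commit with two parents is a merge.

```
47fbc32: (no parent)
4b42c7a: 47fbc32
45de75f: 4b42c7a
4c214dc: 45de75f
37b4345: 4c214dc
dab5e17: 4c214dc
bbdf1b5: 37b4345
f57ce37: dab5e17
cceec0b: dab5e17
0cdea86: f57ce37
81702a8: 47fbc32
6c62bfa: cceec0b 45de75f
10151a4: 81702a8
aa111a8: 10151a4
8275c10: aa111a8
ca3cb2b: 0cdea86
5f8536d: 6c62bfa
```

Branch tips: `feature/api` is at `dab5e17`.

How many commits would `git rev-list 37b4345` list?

Walking parent pointers from 37b4345: reachable set = {37b4345, 45de75f, 47fbc32, 4b42c7a, 4c214dc}.
That is 5 commits.

5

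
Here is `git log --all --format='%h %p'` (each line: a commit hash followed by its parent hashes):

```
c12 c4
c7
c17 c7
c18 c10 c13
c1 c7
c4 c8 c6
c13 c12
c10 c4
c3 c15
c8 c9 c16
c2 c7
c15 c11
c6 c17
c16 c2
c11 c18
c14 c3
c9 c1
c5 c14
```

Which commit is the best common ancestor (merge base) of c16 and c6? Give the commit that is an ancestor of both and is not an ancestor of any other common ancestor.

c7

Ancestors of c16: {c16, c2, c7}.
Ancestors of c6: {c17, c6, c7}.
Common ancestors: {c7}.
The only common ancestor is c7, so it is the merge base.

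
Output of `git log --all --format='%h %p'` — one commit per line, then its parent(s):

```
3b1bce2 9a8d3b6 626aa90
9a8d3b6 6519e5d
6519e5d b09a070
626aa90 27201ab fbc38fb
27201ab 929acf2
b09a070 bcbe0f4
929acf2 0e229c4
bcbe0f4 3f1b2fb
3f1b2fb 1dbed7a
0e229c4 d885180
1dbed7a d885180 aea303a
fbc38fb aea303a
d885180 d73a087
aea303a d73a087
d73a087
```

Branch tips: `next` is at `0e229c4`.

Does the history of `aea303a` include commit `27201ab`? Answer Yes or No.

No

Ancestors of aea303a: {aea303a, d73a087}.
27201ab is not in that set, so it is not an ancestor of aea303a.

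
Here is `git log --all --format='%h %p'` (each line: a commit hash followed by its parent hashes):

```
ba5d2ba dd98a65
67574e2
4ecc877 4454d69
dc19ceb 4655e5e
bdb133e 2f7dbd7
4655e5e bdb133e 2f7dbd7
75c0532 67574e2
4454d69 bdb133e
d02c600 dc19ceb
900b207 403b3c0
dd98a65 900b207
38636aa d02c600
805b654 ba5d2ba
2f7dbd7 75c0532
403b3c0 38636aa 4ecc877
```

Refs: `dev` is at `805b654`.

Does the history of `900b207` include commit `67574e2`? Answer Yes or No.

Yes

Ancestors of 900b207 (commits reachable by following parents): {2f7dbd7, 38636aa, 403b3c0, 4454d69, 4655e5e, 4ecc877, 67574e2, 75c0532, 900b207, bdb133e, d02c600, dc19ceb}.
67574e2 is in that set, so it is an ancestor of 900b207.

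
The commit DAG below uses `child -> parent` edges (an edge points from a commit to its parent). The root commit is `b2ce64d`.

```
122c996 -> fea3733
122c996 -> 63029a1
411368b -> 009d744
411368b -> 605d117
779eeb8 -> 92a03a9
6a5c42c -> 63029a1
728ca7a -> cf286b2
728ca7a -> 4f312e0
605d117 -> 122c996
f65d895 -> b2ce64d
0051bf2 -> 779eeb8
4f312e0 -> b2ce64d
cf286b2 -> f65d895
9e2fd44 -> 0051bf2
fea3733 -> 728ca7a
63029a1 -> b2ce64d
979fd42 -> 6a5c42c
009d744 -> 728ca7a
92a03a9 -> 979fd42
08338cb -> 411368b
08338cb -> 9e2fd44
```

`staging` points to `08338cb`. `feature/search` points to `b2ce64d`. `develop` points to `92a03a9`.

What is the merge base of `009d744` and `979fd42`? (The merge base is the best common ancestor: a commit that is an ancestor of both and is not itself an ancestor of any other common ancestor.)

b2ce64d

Ancestors of 009d744: {009d744, 4f312e0, 728ca7a, b2ce64d, cf286b2, f65d895}.
Ancestors of 979fd42: {63029a1, 6a5c42c, 979fd42, b2ce64d}.
Common ancestors: {b2ce64d}.
The only common ancestor is b2ce64d, so it is the merge base.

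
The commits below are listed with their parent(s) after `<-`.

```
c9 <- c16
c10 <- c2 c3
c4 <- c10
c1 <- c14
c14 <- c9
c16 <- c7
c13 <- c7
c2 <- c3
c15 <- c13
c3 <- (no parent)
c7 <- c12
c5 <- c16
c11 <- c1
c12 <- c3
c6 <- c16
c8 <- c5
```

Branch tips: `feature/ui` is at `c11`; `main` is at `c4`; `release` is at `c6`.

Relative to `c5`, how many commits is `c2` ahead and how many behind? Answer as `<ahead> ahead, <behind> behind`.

1 ahead, 4 behind

Reachable from c2: {c2, c3}.
Reachable from c5: {c12, c16, c3, c5, c7}.
Only in c2's history (ahead): {c2} — 1.
Only in c5's history (behind): {c12, c16, c5, c7} — 4.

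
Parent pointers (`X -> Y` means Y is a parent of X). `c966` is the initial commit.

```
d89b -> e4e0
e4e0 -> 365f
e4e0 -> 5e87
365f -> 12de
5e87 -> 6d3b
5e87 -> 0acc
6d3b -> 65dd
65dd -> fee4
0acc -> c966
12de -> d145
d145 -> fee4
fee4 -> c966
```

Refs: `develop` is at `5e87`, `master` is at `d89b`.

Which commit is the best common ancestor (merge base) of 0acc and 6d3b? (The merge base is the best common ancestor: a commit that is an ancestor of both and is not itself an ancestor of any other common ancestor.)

c966

Ancestors of 0acc: {0acc, c966}.
Ancestors of 6d3b: {65dd, 6d3b, c966, fee4}.
Common ancestors: {c966}.
The only common ancestor is c966, so it is the merge base.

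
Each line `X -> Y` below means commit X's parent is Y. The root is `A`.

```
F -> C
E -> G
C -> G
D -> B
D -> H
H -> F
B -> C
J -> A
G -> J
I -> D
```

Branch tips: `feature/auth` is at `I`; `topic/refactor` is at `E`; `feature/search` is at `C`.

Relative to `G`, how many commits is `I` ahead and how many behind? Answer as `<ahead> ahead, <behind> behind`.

Reachable from I: {A, B, C, D, F, G, H, I, J}.
Reachable from G: {A, G, J}.
Only in I's history (ahead): {B, C, D, F, H, I} — 6.
Only in G's history (behind): {} — 0.

6 ahead, 0 behind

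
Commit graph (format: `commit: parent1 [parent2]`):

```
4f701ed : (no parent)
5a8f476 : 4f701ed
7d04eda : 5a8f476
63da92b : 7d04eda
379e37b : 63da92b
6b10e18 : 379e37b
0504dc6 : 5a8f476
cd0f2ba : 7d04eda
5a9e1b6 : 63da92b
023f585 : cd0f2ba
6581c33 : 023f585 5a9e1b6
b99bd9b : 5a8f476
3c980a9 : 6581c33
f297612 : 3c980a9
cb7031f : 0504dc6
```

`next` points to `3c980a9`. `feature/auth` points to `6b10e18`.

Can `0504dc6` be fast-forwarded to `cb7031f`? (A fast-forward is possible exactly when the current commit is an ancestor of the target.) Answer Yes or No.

A fast-forward from 0504dc6 to cb7031f is possible iff 0504dc6 is an ancestor of cb7031f.
Ancestors of cb7031f: {0504dc6, 4f701ed, 5a8f476, cb7031f}.
0504dc6 is among them, so fast-forward is possible.

Yes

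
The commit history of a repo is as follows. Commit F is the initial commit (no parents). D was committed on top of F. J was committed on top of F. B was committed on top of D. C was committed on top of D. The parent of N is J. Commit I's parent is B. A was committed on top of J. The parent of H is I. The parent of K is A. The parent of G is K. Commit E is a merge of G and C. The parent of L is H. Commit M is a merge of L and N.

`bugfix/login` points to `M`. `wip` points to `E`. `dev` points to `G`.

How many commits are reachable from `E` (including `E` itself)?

8

Walking parent pointers from E: reachable set = {A, C, D, E, F, G, J, K}.
That is 8 commits.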